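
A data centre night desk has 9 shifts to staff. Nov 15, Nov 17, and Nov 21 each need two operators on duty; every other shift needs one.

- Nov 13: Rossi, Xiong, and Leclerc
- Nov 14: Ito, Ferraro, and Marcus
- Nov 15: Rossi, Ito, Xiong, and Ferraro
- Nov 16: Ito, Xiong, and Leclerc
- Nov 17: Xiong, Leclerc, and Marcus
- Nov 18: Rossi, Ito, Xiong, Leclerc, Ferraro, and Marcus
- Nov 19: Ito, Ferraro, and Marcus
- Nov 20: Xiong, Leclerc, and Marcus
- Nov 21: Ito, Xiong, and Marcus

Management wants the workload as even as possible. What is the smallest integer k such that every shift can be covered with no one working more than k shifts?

With 6 operators and 12 worker-slots to fill, someone must work at least ⌈12/6⌉ = 2 shifts, so k ≥ 2.
k = 2 works: Nov 13→Rossi, Nov 14→Ito, Nov 15→Rossi+Ferraro, Nov 16→Ito, Nov 17→Xiong+Leclerc, Nov 18→Marcus, Nov 19→Ferraro, Nov 20→Leclerc, Nov 21→Xiong+Marcus.
Loads: Rossi 2, Ito 2, Xiong 2, Leclerc 2, Ferraro 2, Marcus 2 — all ≤ 2.

2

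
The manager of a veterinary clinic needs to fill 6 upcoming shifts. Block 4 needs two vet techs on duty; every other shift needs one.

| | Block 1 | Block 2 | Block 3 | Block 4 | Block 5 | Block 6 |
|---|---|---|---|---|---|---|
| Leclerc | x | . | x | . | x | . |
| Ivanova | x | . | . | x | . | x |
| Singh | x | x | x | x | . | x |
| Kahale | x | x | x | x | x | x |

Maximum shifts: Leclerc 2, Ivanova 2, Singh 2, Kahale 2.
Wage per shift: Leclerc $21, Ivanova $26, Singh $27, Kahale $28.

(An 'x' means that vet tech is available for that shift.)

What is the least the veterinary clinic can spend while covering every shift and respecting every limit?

$176

Picking the cheapest available vet tech for each shift independently would cost $169, but that ignores the shift limits.
An optimal schedule: Block 1→Kahale, Block 2→Singh, Block 3→Leclerc, Block 4→Ivanova+Singh, Block 5→Leclerc, Block 6→Ivanova.
Total: 28 + 27 + 21 + 26 + 27 + 21 + 26 = $176.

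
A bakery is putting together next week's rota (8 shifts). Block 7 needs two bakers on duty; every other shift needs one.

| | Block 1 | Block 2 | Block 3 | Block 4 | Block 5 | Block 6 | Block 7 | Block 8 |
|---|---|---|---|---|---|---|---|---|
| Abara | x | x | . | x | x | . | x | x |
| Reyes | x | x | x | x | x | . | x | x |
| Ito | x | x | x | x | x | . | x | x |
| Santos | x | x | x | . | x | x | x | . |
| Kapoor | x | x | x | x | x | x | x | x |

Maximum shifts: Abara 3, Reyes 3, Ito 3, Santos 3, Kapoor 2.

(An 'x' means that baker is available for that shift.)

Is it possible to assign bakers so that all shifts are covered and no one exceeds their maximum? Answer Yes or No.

Yes

One valid schedule: Block 1→Abara, Block 2→Reyes, Block 3→Reyes, Block 4→Abara, Block 5→Reyes, Block 6→Santos, Block 7→Ito+Santos, Block 8→Abara.
Loads: Abara 3/3, Reyes 3/3, Ito 1/3, Santos 2/3, Kapoor 0/2 — all within limits.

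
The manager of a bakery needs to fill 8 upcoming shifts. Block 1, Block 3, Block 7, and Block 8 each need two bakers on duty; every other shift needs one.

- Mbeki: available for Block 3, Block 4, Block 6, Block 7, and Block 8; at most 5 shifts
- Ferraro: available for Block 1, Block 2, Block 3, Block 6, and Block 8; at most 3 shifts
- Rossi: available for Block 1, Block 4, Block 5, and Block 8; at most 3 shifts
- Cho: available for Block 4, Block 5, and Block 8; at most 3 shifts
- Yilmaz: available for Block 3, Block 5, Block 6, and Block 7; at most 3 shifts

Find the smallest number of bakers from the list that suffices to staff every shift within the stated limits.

12 slots to fill and no one can take more than 5, so at least ⌈12/5⌉ = 3 bakers are needed.
Any 3 bakers together have capacity at most 5+3+3 = 11 < 12 slots, so 3 can never suffice.
Mbeki, Ferraro, Rossi, and Yilmaz alone can cover everything: Block 1→Ferraro+Rossi, Block 2→Ferraro, Block 3→Mbeki+Ferraro, Block 4→Mbeki, Block 5→Rossi, Block 6→Mbeki, Block 7→Mbeki+Yilmaz, Block 8→Mbeki+Rossi.

4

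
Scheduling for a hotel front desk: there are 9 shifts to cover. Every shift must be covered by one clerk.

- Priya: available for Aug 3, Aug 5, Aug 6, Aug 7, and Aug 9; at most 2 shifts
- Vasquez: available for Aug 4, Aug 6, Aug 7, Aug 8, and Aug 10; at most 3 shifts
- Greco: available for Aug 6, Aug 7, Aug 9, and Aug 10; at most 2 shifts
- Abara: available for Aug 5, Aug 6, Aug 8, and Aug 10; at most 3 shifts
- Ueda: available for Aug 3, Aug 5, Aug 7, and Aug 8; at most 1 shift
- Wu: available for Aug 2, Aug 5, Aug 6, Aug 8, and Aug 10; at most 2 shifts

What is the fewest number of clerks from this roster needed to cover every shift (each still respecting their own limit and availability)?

9 slots to fill and no one can take more than 3, so at least ⌈9/3⌉ = 3 clerks are needed.
Any 3 clerks together have capacity at most 3+3+2 = 8 < 9 slots, so 3 can never suffice.
Priya, Vasquez, Greco, and Wu alone can cover everything: Aug 2→Wu, Aug 3→Priya, Aug 4→Vasquez, Aug 5→Priya, Aug 6→Wu, Aug 7→Vasquez, Aug 8→Vasquez, Aug 9→Greco, Aug 10→Greco.

4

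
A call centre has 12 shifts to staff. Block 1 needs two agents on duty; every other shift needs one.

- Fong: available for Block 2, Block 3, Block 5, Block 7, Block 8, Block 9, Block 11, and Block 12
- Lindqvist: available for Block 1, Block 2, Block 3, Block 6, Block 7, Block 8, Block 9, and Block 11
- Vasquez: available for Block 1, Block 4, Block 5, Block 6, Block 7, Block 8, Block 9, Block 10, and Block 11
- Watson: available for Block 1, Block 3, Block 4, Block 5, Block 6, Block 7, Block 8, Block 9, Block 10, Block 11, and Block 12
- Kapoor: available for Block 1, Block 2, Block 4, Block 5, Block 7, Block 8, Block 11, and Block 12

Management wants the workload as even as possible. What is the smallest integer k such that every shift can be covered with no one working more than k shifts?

3

With 5 agents and 13 worker-slots to fill, someone must work at least ⌈13/5⌉ = 3 shifts, so k ≥ 3.
k = 3 works: Block 1→Watson+Kapoor, Block 2→Fong, Block 3→Fong, Block 4→Vasquez, Block 5→Vasquez, Block 6→Lindqvist, Block 7→Lindqvist, Block 8→Watson, Block 9→Lindqvist, Block 10→Vasquez, Block 11→Watson, Block 12→Fong.
Loads: Fong 3, Lindqvist 3, Vasquez 3, Watson 3, Kapoor 1 — all ≤ 3.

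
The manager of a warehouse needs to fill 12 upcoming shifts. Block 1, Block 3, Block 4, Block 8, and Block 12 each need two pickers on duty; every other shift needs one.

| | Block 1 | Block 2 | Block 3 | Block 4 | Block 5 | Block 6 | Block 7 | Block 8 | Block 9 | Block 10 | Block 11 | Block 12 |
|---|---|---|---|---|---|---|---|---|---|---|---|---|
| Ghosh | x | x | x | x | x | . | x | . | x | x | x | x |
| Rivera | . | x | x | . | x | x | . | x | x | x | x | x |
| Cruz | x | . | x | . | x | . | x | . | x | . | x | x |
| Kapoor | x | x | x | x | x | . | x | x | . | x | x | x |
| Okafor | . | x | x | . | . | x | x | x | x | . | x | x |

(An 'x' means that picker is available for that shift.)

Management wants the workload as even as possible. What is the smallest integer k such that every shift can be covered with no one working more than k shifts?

4

With 5 pickers and 17 worker-slots to fill, someone must work at least ⌈17/5⌉ = 4 shifts, so k ≥ 4.
k = 4 works: Block 1→Ghosh+Cruz, Block 2→Ghosh, Block 3→Cruz+Kapoor, Block 4→Ghosh+Kapoor, Block 5→Rivera, Block 6→Rivera, Block 7→Cruz, Block 8→Rivera+Kapoor, Block 9→Rivera, Block 10→Ghosh, Block 11→Cruz, Block 12→Kapoor+Okafor.
Loads: Ghosh 4, Rivera 4, Cruz 4, Kapoor 4, Okafor 1 — all ≤ 4.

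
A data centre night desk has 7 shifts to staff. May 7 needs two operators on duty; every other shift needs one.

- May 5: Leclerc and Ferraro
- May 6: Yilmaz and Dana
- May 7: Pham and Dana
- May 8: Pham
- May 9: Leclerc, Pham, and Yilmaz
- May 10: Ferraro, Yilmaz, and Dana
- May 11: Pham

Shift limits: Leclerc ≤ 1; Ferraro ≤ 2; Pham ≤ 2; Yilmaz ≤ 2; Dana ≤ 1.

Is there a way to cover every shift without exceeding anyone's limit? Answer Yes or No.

No

Total capacity is 8 and 8 slots are needed, so capacity alone doesn't rule it out.
Shifts {May 7, May 8, May 11} need 4 worker-slots in total, but the operators available for any of those shifts (Pham and Dana) can supply at most 3 among them. So no valid schedule exists.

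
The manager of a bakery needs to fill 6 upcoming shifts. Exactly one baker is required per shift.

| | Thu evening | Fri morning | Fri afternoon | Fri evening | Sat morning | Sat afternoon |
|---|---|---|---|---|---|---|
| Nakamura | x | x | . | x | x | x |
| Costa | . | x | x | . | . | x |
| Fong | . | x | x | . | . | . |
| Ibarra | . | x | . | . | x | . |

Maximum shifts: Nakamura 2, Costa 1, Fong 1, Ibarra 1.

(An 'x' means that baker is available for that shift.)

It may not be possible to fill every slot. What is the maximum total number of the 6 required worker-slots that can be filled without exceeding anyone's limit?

Total capacity across all bakers is 2+1+1+1 = 5, and 6 slots are needed, so at most 5 can be filled.
An assignment achieving 5: Thu evening→Nakamura, Fri morning→Fong, Fri afternoon→Costa, Fri evening→Nakamura, Sat morning→Ibarra.
Loads: Nakamura 2/2, Costa 1/1, Fong 1/1, Ibarra 1/1.

5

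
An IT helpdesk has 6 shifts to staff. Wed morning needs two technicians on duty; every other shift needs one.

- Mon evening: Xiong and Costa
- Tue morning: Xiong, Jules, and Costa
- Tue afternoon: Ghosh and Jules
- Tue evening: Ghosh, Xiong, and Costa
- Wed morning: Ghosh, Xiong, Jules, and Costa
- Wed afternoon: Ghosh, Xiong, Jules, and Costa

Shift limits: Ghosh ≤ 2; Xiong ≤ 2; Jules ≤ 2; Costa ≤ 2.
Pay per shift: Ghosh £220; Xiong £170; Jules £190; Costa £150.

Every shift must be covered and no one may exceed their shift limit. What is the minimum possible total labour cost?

£1240

Picking the cheapest available technician for each shift independently would cost £1110, but that ignores the shift limits.
An optimal schedule: Mon evening→Costa, Tue morning→Costa, Tue afternoon→Jules, Tue evening→Xiong, Wed morning→Jules+Ghosh, Wed afternoon→Xiong.
Total: 150 + 150 + 190 + 170 + 190 + 220 + 170 = £1240.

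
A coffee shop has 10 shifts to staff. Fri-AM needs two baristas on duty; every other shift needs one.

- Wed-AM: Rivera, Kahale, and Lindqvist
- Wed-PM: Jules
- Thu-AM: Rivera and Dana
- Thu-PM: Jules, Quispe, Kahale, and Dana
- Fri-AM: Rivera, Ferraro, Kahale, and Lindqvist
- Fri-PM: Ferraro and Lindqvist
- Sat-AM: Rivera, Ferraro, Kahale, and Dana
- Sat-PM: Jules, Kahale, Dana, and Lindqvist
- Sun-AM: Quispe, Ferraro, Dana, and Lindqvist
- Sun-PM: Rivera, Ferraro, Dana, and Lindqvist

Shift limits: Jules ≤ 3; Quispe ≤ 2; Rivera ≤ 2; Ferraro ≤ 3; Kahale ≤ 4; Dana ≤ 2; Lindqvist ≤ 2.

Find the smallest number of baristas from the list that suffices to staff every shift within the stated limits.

11 slots to fill and no one can take more than 4, so at least ⌈11/4⌉ = 3 baristas are needed.
Any 3 baristas together have capacity at most 4+3+3 = 10 < 11 slots, so 3 can never suffice.
Jules, Rivera, Ferraro, and Kahale alone can cover everything: Wed-AM→Kahale, Wed-PM→Jules, Thu-AM→Rivera, Thu-PM→Jules, Fri-AM→Ferraro+Kahale, Fri-PM→Ferraro, Sat-AM→Kahale, Sat-PM→Jules, Sun-AM→Ferraro, Sun-PM→Rivera.

4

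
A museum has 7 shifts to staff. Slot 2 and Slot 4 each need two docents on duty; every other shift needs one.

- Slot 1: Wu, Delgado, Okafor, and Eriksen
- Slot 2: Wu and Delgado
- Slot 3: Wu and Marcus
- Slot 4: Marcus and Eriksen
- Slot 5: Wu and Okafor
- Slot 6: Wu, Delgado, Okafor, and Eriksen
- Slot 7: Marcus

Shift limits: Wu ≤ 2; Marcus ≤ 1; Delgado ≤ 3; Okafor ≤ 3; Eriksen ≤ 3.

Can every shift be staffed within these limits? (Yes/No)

Total capacity is 12 and 9 slots are needed, so capacity alone doesn't rule it out.
Shifts {Slot 4, Slot 7} need 3 worker-slots in total, but the docents available for any of those shifts (Marcus and Eriksen) can supply at most 2 among them. So no valid schedule exists.

No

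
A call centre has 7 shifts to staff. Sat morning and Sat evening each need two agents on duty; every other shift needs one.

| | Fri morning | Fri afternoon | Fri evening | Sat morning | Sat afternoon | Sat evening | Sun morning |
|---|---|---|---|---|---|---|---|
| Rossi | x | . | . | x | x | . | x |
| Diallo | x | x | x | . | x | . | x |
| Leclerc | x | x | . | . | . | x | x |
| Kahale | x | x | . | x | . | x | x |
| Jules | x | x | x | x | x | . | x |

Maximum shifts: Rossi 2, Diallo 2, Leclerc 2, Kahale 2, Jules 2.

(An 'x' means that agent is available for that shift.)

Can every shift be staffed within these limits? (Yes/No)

Yes

Sat evening can only be covered by Leclerc and Kahale, so that assignment is forced.
One valid schedule: Fri morning→Leclerc, Fri afternoon→Diallo, Fri evening→Diallo, Sat morning→Rossi+Kahale, Sat afternoon→Rossi, Sat evening→Leclerc+Kahale, Sun morning→Jules.
Loads: Rossi 2/2, Diallo 2/2, Leclerc 2/2, Kahale 2/2, Jules 1/2 — all within limits.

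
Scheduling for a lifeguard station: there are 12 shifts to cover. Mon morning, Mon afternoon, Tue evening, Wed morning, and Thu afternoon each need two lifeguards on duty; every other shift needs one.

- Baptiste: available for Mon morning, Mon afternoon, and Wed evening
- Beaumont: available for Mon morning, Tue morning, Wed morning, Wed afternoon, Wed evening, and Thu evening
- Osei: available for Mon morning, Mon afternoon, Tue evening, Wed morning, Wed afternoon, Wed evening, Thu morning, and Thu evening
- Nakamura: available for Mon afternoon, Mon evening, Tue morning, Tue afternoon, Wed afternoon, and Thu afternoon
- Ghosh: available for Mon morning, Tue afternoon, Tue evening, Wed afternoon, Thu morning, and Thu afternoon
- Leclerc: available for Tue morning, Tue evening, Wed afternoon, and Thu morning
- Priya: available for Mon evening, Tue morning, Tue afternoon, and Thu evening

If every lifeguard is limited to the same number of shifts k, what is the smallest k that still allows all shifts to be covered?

3

With 7 lifeguards and 17 worker-slots to fill, someone must work at least ⌈17/7⌉ = 3 shifts, so k ≥ 3.
k = 3 works: Mon morning→Baptiste+Beaumont, Mon afternoon→Baptiste+Osei, Mon evening→Nakamura, Tue morning→Leclerc, Tue afternoon→Nakamura, Tue evening→Osei+Ghosh, Wed morning→Beaumont+Osei, Wed afternoon→Leclerc, Wed evening→Baptiste, Thu morning→Ghosh, Thu afternoon→Nakamura+Ghosh, Thu evening→Beaumont.
Loads: Baptiste 3, Beaumont 3, Osei 3, Nakamura 3, Ghosh 3, Leclerc 2, Priya 0 — all ≤ 3.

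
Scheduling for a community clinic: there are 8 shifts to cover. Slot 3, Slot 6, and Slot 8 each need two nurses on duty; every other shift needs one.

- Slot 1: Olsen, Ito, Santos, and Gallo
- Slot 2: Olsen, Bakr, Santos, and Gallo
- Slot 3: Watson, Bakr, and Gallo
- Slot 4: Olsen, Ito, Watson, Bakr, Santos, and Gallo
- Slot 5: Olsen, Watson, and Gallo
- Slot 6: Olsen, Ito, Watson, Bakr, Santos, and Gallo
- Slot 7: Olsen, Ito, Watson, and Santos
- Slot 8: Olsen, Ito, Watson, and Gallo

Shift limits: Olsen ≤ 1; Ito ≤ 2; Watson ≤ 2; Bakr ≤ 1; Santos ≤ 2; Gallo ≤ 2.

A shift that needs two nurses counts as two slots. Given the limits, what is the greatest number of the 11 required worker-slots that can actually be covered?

Total capacity across all nurses is 1+2+2+1+2+2 = 10, and 11 slots are needed, so at most 10 can be filled.
An assignment achieving 10: Slot 1→Ito, Slot 2→Santos, Slot 3→Watson+Bakr, Slot 4→Santos, Slot 5→Olsen, Slot 6→Gallo, Slot 7→Ito, Slot 8→Watson+Gallo.
Loads: Olsen 1/1, Ito 2/2, Watson 2/2, Bakr 1/1, Santos 2/2, Gallo 2/2.

10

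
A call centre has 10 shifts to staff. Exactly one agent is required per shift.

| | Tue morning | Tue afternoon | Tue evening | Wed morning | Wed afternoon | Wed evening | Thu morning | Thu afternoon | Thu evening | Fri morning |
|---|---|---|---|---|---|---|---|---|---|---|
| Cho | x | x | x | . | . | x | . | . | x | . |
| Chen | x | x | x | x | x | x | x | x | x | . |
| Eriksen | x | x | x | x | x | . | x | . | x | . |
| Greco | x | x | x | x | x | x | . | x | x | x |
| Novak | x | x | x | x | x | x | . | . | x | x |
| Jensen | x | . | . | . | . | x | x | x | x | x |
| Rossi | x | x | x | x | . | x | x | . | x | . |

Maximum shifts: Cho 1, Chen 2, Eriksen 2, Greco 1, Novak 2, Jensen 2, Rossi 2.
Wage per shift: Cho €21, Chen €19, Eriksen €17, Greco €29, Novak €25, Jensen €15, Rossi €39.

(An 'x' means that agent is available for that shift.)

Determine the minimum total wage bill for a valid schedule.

Picking the cheapest available agent for each shift independently would cost €158, but that ignores the shift limits.
An optimal schedule: Tue morning→Jensen, Tue afternoon→Cho, Tue evening→Novak, Wed morning→Eriksen, Wed afternoon→Chen, Wed evening→Novak, Thu morning→Eriksen, Thu afternoon→Chen, Thu evening→Jensen, Fri morning→Greco.
Total: 15 + 21 + 25 + 17 + 19 + 25 + 17 + 19 + 15 + 29 = €202.

€202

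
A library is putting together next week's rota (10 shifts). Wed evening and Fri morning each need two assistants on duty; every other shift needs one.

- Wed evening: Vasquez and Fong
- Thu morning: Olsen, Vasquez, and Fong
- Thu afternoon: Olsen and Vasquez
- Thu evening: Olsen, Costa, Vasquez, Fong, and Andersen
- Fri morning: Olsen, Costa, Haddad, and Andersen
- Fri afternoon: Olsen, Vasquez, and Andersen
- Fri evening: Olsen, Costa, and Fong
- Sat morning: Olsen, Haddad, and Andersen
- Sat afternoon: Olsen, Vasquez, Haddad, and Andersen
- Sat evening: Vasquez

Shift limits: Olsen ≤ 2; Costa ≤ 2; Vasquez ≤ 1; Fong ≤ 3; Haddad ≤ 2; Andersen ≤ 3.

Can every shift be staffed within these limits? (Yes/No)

Total capacity is 13 and 12 slots are needed, so capacity alone doesn't rule it out.
Shifts {Wed evening, Sat evening} need 3 worker-slots in total, but the assistants available for any of those shifts (Vasquez and Fong) can supply at most 2 among them. So no valid schedule exists.

No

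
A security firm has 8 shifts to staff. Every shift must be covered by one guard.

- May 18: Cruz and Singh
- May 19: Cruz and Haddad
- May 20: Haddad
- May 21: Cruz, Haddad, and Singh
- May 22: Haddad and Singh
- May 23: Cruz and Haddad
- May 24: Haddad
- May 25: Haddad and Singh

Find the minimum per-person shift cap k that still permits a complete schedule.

With 3 guards and 8 worker-slots to fill, someone must work at least ⌈8/3⌉ = 3 shifts, so k ≥ 3.
k = 3 works: May 18→Cruz, May 19→Cruz, May 20→Haddad, May 21→Singh, May 22→Haddad, May 23→Cruz, May 24→Haddad, May 25→Singh.
Loads: Cruz 3, Haddad 3, Singh 2 — all ≤ 3.

3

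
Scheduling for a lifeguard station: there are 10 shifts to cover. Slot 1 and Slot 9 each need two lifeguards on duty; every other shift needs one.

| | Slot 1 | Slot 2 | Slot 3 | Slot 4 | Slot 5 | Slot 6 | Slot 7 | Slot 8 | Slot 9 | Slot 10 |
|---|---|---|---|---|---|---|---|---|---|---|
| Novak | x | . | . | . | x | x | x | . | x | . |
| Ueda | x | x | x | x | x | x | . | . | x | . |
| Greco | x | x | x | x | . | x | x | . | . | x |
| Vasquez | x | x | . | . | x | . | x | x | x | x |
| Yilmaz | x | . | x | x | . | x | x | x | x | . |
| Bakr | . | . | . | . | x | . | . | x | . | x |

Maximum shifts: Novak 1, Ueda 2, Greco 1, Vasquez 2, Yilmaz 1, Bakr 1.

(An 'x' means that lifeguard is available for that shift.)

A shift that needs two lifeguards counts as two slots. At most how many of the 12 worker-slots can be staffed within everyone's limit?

8

Total capacity across all lifeguards is 1+2+1+2+1+1 = 8, and 12 slots are needed, so at most 8 can be filled.
An assignment achieving 8: Slot 2→Ueda, Slot 3→Ueda, Slot 4→Greco, Slot 5→Bakr, Slot 6→Novak, Slot 7→Yilmaz, Slot 8→Vasquez, Slot 10→Vasquez.
Loads: Novak 1/1, Ueda 2/2, Greco 1/1, Vasquez 2/2, Yilmaz 1/1, Bakr 1/1.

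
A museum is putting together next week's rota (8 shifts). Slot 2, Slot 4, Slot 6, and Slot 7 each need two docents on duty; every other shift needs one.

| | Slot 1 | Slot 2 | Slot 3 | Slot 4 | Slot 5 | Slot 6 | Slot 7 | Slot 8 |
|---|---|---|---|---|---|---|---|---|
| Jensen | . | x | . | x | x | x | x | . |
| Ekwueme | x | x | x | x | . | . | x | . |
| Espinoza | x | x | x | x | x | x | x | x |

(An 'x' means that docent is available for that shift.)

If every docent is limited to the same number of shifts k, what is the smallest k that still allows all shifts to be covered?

4

With 3 docents and 12 worker-slots to fill, someone must work at least ⌈12/3⌉ = 4 shifts, so k ≥ 4.
k = 4 works: Slot 1→Ekwueme, Slot 2→Jensen+Ekwueme, Slot 3→Ekwueme, Slot 4→Jensen+Espinoza, Slot 5→Jensen, Slot 6→Jensen+Espinoza, Slot 7→Ekwueme+Espinoza, Slot 8→Espinoza.
Loads: Jensen 4, Ekwueme 4, Espinoza 4 — all ≤ 4.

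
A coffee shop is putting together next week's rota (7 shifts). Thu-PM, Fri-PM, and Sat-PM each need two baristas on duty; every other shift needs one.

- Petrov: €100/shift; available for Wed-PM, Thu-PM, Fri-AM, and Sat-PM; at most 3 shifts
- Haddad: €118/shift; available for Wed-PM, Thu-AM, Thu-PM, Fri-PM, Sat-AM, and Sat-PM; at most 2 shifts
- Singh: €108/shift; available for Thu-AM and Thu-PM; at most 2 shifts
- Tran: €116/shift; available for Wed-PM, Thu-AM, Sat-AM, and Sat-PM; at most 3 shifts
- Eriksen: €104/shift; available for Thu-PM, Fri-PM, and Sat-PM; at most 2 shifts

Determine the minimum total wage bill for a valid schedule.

Fri-AM can only be covered by Petrov, so that assignment is forced.
Fri-PM can only be covered by Haddad and Eriksen, so that assignment is forced.
Picking the cheapest available barista for each shift independently would cost €1054, but that ignores the shift limits.
An optimal schedule: Wed-PM→Petrov, Thu-AM→Singh, Thu-PM→Petrov+Singh, Fri-AM→Petrov, Fri-PM→Eriksen+Haddad, Sat-AM→Tran, Sat-PM→Eriksen+Tran.
Total: 100 + 108 + 100 + 108 + 100 + 104 + 118 + 116 + 104 + 116 = €1074.

€1074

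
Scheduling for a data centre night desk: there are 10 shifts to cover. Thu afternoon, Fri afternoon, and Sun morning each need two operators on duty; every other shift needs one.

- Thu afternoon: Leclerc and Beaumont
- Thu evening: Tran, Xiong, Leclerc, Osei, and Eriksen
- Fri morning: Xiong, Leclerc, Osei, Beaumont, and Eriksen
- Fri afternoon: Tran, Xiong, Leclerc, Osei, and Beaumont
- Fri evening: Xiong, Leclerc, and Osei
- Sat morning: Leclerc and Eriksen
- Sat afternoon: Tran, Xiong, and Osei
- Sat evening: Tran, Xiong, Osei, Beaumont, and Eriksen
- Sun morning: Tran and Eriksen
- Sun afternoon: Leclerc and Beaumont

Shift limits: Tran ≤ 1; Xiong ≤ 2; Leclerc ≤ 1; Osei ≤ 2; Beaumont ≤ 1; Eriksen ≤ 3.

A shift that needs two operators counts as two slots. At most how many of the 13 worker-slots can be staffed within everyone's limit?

Total capacity across all operators is 1+2+1+2+1+3 = 10, and 13 slots are needed, so at most 10 can be filled.
An assignment achieving 10: Thu afternoon→Leclerc+Beaumont, Thu evening→Osei, Fri morning→Osei, Fri evening→Xiong, Sat morning→Eriksen, Sat afternoon→Xiong, Sat evening→Eriksen, Sun morning→Tran+Eriksen.
Loads: Tran 1/1, Xiong 2/2, Leclerc 1/1, Osei 2/2, Beaumont 1/1, Eriksen 3/3.

10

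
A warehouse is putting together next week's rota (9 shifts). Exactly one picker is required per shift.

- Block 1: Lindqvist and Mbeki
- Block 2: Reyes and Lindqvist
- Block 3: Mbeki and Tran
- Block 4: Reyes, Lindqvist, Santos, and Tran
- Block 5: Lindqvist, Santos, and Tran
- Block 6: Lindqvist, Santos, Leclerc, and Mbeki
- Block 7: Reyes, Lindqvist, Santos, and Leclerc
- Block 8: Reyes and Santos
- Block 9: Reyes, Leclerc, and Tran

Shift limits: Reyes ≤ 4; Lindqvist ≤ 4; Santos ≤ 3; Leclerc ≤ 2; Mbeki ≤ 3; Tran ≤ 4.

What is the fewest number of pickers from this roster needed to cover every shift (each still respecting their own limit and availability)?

9 slots to fill and no one can take more than 4, so at least ⌈9/4⌉ = 3 pickers are needed.
Reyes, Lindqvist, and Mbeki alone can cover everything: Block 1→Lindqvist, Block 2→Reyes, Block 3→Mbeki, Block 4→Reyes, Block 5→Lindqvist, Block 6→Lindqvist, Block 7→Lindqvist, Block 8→Reyes, Block 9→Reyes.

3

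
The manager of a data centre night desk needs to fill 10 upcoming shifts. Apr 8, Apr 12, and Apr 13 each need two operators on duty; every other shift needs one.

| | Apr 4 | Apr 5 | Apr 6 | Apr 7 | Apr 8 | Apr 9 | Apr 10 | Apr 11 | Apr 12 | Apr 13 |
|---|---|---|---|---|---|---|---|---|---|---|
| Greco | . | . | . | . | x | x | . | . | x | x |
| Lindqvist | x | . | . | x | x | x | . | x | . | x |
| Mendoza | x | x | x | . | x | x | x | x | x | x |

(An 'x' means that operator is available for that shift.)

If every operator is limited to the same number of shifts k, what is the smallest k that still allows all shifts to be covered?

5

With 3 operators and 13 worker-slots to fill, someone must work at least ⌈13/3⌉ = 5 shifts, so k ≥ 5.
k = 5 works: Apr 4→Lindqvist, Apr 5→Mendoza, Apr 6→Mendoza, Apr 7→Lindqvist, Apr 8→Greco+Lindqvist, Apr 9→Greco, Apr 10→Mendoza, Apr 11→Lindqvist, Apr 12→Greco+Mendoza, Apr 13→Greco+Lindqvist.
Loads: Greco 4, Lindqvist 5, Mendoza 4 — all ≤ 5.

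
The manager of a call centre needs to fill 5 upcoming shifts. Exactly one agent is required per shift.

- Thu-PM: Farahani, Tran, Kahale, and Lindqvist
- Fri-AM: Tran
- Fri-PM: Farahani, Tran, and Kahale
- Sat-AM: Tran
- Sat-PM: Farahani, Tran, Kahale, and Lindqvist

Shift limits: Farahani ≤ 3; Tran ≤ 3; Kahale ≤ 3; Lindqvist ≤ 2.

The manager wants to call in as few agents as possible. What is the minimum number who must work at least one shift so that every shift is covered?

2

5 slots to fill and no one can take more than 3, so at least ⌈5/3⌉ = 2 agents are needed.
Farahani and Tran alone can cover everything: Thu-PM→Farahani, Fri-AM→Tran, Fri-PM→Farahani, Sat-AM→Tran, Sat-PM→Farahani.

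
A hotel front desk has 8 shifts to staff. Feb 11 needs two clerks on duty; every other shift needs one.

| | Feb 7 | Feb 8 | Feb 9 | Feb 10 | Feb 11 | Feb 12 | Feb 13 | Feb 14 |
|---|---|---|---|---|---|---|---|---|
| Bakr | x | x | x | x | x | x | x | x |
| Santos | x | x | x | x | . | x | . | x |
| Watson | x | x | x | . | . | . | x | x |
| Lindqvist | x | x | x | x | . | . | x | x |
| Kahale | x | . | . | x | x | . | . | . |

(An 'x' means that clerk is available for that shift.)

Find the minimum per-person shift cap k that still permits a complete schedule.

2

With 5 clerks and 9 worker-slots to fill, someone must work at least ⌈9/5⌉ = 2 shifts, so k ≥ 2.
k = 2 works: Feb 7→Lindqvist, Feb 8→Santos, Feb 9→Santos, Feb 10→Lindqvist, Feb 11→Bakr+Kahale, Feb 12→Bakr, Feb 13→Watson, Feb 14→Watson.
Loads: Bakr 2, Santos 2, Watson 2, Lindqvist 2, Kahale 1 — all ≤ 2.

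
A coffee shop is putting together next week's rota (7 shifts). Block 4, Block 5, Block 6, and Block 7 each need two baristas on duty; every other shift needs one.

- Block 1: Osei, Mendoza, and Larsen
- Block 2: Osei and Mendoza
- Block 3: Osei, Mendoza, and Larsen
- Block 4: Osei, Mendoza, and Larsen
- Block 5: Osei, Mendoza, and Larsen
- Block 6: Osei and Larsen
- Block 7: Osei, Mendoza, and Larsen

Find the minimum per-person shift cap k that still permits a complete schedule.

With 3 baristas and 11 worker-slots to fill, someone must work at least ⌈11/3⌉ = 4 shifts, so k ≥ 4.
k = 4 works: Block 1→Osei, Block 2→Osei, Block 3→Osei, Block 4→Mendoza+Larsen, Block 5→Mendoza+Larsen, Block 6→Osei+Larsen, Block 7→Mendoza+Larsen.
Loads: Osei 4, Mendoza 3, Larsen 4 — all ≤ 4.

4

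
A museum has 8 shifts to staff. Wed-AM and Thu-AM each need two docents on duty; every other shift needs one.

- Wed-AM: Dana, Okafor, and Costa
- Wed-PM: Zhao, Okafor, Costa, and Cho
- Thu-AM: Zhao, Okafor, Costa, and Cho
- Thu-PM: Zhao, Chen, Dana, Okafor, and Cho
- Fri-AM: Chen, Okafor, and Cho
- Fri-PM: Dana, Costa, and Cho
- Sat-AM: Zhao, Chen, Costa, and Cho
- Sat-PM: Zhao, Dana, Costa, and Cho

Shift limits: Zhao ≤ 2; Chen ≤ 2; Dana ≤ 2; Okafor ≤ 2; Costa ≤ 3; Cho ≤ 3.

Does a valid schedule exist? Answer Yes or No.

One valid schedule: Wed-AM→Dana+Okafor, Wed-PM→Zhao, Thu-AM→Okafor+Costa, Thu-PM→Chen, Fri-AM→Chen, Fri-PM→Dana, Sat-AM→Zhao, Sat-PM→Costa.
Loads: Zhao 2/2, Chen 2/2, Dana 2/2, Okafor 2/2, Costa 2/3, Cho 0/3 — all within limits.

Yes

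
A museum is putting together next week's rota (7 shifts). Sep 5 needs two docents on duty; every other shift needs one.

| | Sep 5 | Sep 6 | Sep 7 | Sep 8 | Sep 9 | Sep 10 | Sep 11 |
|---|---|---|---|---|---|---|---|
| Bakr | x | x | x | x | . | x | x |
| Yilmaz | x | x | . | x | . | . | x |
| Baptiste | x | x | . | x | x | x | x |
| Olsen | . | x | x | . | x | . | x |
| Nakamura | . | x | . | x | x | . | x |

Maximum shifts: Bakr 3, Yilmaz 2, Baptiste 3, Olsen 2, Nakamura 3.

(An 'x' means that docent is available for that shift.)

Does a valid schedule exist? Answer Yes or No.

One valid schedule: Sep 5→Bakr+Yilmaz, Sep 6→Baptiste, Sep 7→Bakr, Sep 8→Yilmaz, Sep 9→Baptiste, Sep 10→Bakr, Sep 11→Baptiste.
Loads: Bakr 3/3, Yilmaz 2/2, Baptiste 3/3, Olsen 0/2, Nakamura 0/3 — all within limits.

Yes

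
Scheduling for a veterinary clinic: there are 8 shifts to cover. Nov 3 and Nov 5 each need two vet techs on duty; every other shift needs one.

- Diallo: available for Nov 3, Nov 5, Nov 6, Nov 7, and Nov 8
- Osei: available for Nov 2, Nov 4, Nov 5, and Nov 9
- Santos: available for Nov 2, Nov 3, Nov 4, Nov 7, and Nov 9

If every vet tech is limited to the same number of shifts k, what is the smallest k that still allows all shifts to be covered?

4

With 3 vet techs and 10 worker-slots to fill, someone must work at least ⌈10/3⌉ = 4 shifts, so k ≥ 4.
k = 4 works: Nov 2→Osei, Nov 3→Diallo+Santos, Nov 4→Osei, Nov 5→Diallo+Osei, Nov 6→Diallo, Nov 7→Santos, Nov 8→Diallo, Nov 9→Osei.
Loads: Diallo 4, Osei 4, Santos 2 — all ≤ 4.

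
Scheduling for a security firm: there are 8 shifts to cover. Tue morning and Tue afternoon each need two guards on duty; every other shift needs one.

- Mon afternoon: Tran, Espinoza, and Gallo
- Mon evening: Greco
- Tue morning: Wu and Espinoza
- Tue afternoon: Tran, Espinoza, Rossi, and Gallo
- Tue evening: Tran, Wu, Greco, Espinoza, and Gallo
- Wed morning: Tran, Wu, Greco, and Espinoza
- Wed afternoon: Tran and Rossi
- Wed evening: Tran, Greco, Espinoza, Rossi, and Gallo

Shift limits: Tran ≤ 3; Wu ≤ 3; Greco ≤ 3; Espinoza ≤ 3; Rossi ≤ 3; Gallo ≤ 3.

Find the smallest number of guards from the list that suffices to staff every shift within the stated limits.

10 slots to fill and no one can take more than 3, so at least ⌈10/3⌉ = 4 guards are needed.
Tran, Wu, Greco, and Espinoza alone can cover everything: Mon afternoon→Tran, Mon evening→Greco, Tue morning→Wu+Espinoza, Tue afternoon→Tran+Espinoza, Tue evening→Wu, Wed morning→Wu, Wed afternoon→Tran, Wed evening→Greco.

4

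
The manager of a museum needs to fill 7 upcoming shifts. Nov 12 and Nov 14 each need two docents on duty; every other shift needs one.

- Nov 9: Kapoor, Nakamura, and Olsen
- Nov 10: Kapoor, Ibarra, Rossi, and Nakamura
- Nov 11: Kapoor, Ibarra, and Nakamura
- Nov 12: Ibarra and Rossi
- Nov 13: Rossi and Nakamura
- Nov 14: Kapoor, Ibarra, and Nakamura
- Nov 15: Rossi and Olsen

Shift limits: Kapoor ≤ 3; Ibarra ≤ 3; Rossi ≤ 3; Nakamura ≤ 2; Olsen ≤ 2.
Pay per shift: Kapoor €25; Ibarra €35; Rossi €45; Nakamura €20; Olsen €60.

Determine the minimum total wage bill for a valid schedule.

€275

Nov 12 can only be covered by Ibarra and Rossi, so that assignment is forced.
Picking the cheapest available docent for each shift independently would cost €250, but that ignores the shift limits.
An optimal schedule: Nov 9→Nakamura, Nov 10→Kapoor, Nov 11→Kapoor, Nov 12→Ibarra+Rossi, Nov 13→Nakamura, Nov 14→Kapoor+Ibarra, Nov 15→Rossi.
Total: 20 + 25 + 25 + 35 + 45 + 20 + 25 + 35 + 45 = €275.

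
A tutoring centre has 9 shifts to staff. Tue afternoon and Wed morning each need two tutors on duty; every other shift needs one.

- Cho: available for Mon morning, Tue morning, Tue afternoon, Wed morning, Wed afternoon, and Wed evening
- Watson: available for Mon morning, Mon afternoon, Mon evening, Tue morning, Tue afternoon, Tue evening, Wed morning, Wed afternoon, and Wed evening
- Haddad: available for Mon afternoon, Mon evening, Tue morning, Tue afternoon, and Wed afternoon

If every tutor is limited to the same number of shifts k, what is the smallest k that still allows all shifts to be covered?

4

With 3 tutors and 11 worker-slots to fill, someone must work at least ⌈11/3⌉ = 4 shifts, so k ≥ 4.
k = 4 works: Mon morning→Cho, Mon afternoon→Watson, Mon evening→Watson, Tue morning→Haddad, Tue afternoon→Cho+Haddad, Tue evening→Watson, Wed morning→Cho+Watson, Wed afternoon→Haddad, Wed evening→Cho.
Loads: Cho 4, Watson 4, Haddad 3 — all ≤ 4.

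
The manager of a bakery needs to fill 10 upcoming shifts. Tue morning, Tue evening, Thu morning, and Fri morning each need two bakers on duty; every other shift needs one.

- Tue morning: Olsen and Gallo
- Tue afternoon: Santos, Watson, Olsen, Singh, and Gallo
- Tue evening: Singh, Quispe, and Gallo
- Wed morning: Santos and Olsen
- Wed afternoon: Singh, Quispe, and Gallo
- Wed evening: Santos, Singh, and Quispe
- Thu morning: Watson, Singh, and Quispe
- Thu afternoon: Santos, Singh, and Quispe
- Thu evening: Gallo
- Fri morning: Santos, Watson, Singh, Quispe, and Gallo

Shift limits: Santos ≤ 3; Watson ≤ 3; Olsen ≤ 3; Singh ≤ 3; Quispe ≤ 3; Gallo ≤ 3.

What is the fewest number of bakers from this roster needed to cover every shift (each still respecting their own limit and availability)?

5

14 slots to fill and no one can take more than 3, so at least ⌈14/3⌉ = 5 bakers are needed.
Santos, Watson, Olsen, Singh, and Gallo alone can cover everything: Tue morning→Olsen+Gallo, Tue afternoon→Watson, Tue evening→Singh+Gallo, Wed morning→Olsen, Wed afternoon→Singh, Wed evening→Santos, Thu morning→Watson+Singh, Thu afternoon→Santos, Thu evening→Gallo, Fri morning→Santos+Watson.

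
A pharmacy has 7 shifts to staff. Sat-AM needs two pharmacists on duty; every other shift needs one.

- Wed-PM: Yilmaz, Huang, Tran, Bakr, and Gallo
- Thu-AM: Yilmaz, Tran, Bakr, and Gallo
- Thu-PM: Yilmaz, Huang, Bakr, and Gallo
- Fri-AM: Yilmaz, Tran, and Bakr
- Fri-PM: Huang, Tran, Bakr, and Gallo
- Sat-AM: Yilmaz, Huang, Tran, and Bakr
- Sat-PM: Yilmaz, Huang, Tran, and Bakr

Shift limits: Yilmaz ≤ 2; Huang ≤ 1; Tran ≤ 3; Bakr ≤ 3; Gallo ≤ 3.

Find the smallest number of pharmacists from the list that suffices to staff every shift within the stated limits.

3

8 slots to fill and no one can take more than 3, so at least ⌈8/3⌉ = 3 pharmacists are needed.
Yilmaz, Tran, and Bakr alone can cover everything: Wed-PM→Yilmaz, Thu-AM→Tran, Thu-PM→Yilmaz, Fri-AM→Bakr, Fri-PM→Tran, Sat-AM→Tran+Bakr, Sat-PM→Bakr.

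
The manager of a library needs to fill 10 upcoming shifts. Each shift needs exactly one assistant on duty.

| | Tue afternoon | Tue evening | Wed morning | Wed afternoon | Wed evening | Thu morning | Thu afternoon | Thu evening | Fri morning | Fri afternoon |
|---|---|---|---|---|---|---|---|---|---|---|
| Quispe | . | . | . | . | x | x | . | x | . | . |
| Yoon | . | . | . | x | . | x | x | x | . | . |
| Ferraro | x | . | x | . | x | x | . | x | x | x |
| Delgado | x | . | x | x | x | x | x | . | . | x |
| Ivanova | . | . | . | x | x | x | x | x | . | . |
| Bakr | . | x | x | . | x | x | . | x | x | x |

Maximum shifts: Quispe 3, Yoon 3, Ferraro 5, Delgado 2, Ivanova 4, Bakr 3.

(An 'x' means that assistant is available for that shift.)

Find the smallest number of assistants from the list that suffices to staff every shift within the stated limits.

10 slots to fill and no one can take more than 5, so at least ⌈10/5⌉ = 2 assistants are needed.
Any 2 assistants together have capacity at most 5+4 = 9 < 10 slots, so 2 can never suffice.
Yoon, Ferraro, and Bakr alone can cover everything: Tue afternoon→Ferraro, Tue evening→Bakr, Wed morning→Ferraro, Wed afternoon→Yoon, Wed evening→Ferraro, Thu morning→Yoon, Thu afternoon→Yoon, Thu evening→Bakr, Fri morning→Ferraro, Fri afternoon→Ferraro.

3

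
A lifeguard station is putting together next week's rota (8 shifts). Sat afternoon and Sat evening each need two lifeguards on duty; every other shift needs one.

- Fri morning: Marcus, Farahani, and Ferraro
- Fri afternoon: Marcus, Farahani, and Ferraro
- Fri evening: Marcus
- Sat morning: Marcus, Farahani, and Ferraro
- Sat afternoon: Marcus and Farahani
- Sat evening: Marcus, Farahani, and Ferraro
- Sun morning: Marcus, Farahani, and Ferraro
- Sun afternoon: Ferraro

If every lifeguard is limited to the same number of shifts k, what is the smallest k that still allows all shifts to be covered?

4

With 3 lifeguards and 10 worker-slots to fill, someone must work at least ⌈10/3⌉ = 4 shifts, so k ≥ 4.
k = 4 works: Fri morning→Marcus, Fri afternoon→Marcus, Fri evening→Marcus, Sat morning→Farahani, Sat afternoon→Marcus+Farahani, Sat evening→Farahani+Ferraro, Sun morning→Farahani, Sun afternoon→Ferraro.
Loads: Marcus 4, Farahani 4, Ferraro 2 — all ≤ 4.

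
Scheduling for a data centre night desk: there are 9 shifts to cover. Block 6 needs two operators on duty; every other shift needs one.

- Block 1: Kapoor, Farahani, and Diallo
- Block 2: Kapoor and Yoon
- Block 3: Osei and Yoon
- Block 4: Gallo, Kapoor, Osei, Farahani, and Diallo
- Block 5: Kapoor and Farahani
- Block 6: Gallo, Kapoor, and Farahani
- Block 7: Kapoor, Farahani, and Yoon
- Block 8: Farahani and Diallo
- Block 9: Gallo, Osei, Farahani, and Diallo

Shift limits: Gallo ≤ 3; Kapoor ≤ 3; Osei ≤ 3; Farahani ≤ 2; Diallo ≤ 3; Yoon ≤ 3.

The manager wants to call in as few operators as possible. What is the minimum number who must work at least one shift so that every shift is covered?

10 slots to fill and no one can take more than 3, so at least ⌈10/3⌉ = 4 operators are needed.
Gallo, Kapoor, Farahani, and Yoon alone can cover everything: Block 1→Kapoor, Block 2→Kapoor, Block 3→Yoon, Block 4→Gallo, Block 5→Kapoor, Block 6→Gallo+Farahani, Block 7→Yoon, Block 8→Farahani, Block 9→Gallo.

4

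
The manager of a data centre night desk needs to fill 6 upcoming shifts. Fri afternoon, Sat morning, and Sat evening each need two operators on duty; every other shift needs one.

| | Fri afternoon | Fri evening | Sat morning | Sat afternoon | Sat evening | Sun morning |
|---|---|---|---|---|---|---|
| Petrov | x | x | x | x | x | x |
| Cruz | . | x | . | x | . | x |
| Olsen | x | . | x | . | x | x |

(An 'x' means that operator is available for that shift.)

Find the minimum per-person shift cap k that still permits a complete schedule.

3

With 3 operators and 9 worker-slots to fill, someone must work at least ⌈9/3⌉ = 3 shifts, so k ≥ 3.
k = 3 works: Fri afternoon→Petrov+Olsen, Fri evening→Cruz, Sat morning→Petrov+Olsen, Sat afternoon→Cruz, Sat evening→Petrov+Olsen, Sun morning→Cruz.
Loads: Petrov 3, Cruz 3, Olsen 3 — all ≤ 3.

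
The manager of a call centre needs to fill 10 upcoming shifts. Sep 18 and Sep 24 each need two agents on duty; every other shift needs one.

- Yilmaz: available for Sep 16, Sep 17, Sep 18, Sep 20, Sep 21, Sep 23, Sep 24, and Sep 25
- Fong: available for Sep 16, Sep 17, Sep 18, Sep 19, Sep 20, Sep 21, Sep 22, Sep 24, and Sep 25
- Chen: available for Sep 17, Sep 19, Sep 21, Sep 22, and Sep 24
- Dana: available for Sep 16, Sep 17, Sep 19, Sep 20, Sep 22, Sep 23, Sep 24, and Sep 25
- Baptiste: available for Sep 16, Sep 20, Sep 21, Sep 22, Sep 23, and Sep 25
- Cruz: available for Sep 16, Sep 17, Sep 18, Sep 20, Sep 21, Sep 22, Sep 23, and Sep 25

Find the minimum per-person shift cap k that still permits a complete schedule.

2

With 6 agents and 12 worker-slots to fill, someone must work at least ⌈12/6⌉ = 2 shifts, so k ≥ 2.
k = 2 works: Sep 16→Dana, Sep 17→Chen, Sep 18→Yilmaz+Fong, Sep 19→Fong, Sep 20→Baptiste, Sep 21→Baptiste, Sep 22→Cruz, Sep 23→Yilmaz, Sep 24→Chen+Dana, Sep 25→Cruz.
Loads: Yilmaz 2, Fong 2, Chen 2, Dana 2, Baptiste 2, Cruz 2 — all ≤ 2.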